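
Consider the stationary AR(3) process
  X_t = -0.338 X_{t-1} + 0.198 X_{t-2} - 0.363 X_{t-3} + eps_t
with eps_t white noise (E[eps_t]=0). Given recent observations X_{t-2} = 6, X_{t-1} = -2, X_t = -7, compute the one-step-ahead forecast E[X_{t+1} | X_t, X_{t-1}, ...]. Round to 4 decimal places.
E[X_{t+1} \mid \mathcal F_t] = -0.2080

For an AR(p) model X_t = c + sum_i phi_i X_{t-i} + eps_t, the
one-step-ahead conditional mean is
  E[X_{t+1} | X_t, ...] = c + sum_i phi_i X_{t+1-i}.
Substitute known values:
  E[X_{t+1} | ...] = (-0.338) * (-7) + (0.198) * (-2) + (-0.363) * (6)
                   = -0.2080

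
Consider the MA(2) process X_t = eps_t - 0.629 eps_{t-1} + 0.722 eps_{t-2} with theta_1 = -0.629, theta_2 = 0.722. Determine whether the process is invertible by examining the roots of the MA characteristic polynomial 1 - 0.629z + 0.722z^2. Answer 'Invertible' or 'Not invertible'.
\text{Invertible}

The MA(q) characteristic polynomial is P(z) = 1 - 0.629z + 0.722z^2.
Invertibility requires all roots to lie outside the unit circle, i.e. |z| > 1 for every root.
Set 1 + (-0.629) z + (0.722) z^2 = 0, i.e. a z^2 + b z + c = 0 with a = 0.722, b = -0.629, c = 1.
Discriminant D = b^2 - 4ac = (-0.629)^2 - 4*(0.722)*1 = 0.395641 - (2.888) = -2.492359.
D < 0, so the roots are the complex-conjugate pair z = (-b +/- i sqrt(-D)) / (2a) = 0.4356 +/- 1.0933i.
For a conjugate pair |z|^2 = z * conj(z) = (product of roots) = c/a = 1/(0.722) = 1.385042, so |z| = sqrt(1.385042) = 1.1769 for both roots.
Moduli of all roots: 1.1769, 1.1769.
All moduli strictly greater than 1? Yes.
Verdict: Invertible.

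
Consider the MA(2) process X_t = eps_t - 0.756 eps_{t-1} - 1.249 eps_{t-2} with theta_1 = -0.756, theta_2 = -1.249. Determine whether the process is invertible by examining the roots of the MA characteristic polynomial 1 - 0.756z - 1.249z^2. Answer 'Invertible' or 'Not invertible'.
\text{Not invertible}

The MA(q) characteristic polynomial is P(z) = 1 - 0.756z - 1.249z^2.
Invertibility requires all roots to lie outside the unit circle, i.e. |z| > 1 for every root.
Set 1 + (-0.756) z + (-1.249) z^2 = 0, i.e. a z^2 + b z + c = 0 with a = -1.249, b = -0.756, c = 1.
Discriminant D = b^2 - 4ac = (-0.756)^2 - 4*(-1.249)*1 = 0.571536 - (-4.996) = 5.567536.
D >= 0, so the roots are real: z = (-b +/- sqrt(D)) / (2a) = (0.756 +/- 2.359563) / (-2.498).
  z_1 = (0.756 + 2.359563) / (-2.498) = -1.2472,   |z_1| = 1.2472.
  z_2 = (0.756 - 2.359563) / (-2.498) = 0.6419,   |z_2| = 0.6419.
Moduli of all roots: 1.2472, 0.6419.
All moduli strictly greater than 1? No.
Verdict: Not invertible.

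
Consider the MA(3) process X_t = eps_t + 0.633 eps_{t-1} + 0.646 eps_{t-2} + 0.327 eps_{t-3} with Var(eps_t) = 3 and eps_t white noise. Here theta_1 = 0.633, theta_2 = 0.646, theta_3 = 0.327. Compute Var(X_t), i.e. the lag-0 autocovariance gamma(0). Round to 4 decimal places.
\gamma(0) = 5.7748

For an MA(q) process X_t = eps_t + sum_i theta_i eps_{t-i} with
Var(eps_t) = sigma^2, the variance is
  gamma(0) = sigma^2 * (1 + sum_i theta_i^2).
  sum_i theta_i^2 = (0.633)^2 + (0.646)^2 + (0.327)^2 = 0.400689 + 0.417316 + 0.106929 = 0.924934.
  gamma(0) = 3 * (1 + 0.924934) = 3 * 1.924934 = 5.774802, which rounds to 5.7748.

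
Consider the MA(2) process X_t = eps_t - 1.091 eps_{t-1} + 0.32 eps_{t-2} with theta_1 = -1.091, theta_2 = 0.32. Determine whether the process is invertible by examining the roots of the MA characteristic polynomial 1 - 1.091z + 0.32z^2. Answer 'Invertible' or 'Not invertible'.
\text{Invertible}

The MA(q) characteristic polynomial is P(z) = 1 - 1.091z + 0.32z^2.
Invertibility requires all roots to lie outside the unit circle, i.e. |z| > 1 for every root.
Set 1 + (-1.091) z + (0.32) z^2 = 0, i.e. a z^2 + b z + c = 0 with a = 0.32, b = -1.091, c = 1.
Discriminant D = b^2 - 4ac = (-1.091)^2 - 4*(0.32)*1 = 1.190281 - (1.28) = -0.089719.
D < 0, so the roots are the complex-conjugate pair z = (-b +/- i sqrt(-D)) / (2a) = 1.7047 +/- 0.468i.
For a conjugate pair |z|^2 = z * conj(z) = (product of roots) = c/a = 1/(0.32) = 3.125, so |z| = sqrt(3.125) = 1.7678 for both roots.
Moduli of all roots: 1.7678, 1.7678.
All moduli strictly greater than 1? Yes.
Verdict: Invertible.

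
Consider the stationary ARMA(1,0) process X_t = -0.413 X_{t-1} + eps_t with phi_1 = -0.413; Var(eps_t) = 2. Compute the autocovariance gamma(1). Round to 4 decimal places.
\gamma(1) = -0.9959

Multiply the model equation by X_{t-k} and take expectations. With theta_0 = psi_0 = 1 and psi_j the MA(infinity) weights, this gives
  gamma(k) - sum_i phi_i gamma(k-i) = c_k,
  c_k = sigma^2 * sum_{j=k..q} theta_j psi_{j-k}   (c_k = 0 for k > q),
using gamma(-m) = gamma(m).
Pure AR (q = 0): c_0 = sigma^2 = 2, c_k = 0 for k >= 1.
Equations for k = 0 and k = 1 (AR order 1):
  gamma(0) = phi_1 gamma(1) + c_0
  gamma(1) = phi_1 gamma(0) + c_1
Substituting the second into the first: gamma(0) (1 - phi_1^2) = c_0 + phi_1 c_1, so
  gamma(0) = c_0 / (1 - phi_1^2) = 2 / (1 - (-0.413)^2) = 2 / 0.829431 = 2.411292.
  gamma(1) = phi_1 gamma(0) = (-0.413)(2.411292) = -0.995863.
Therefore gamma(1) = -0.9959 (to 4 decimal places).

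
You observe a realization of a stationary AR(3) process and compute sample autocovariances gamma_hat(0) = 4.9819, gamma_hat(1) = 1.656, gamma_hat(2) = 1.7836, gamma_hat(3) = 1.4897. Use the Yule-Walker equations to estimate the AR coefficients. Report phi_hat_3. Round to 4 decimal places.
\hat\phi_{3} = 0.1470

The Yule-Walker equations for an AR(p) process read, in matrix form,
  Gamma_p phi = r_p,   with   (Gamma_p)_{ij} = gamma(|i - j|),
                       (r_p)_i = gamma(i),   i,j = 1..p.
Substitute the sample gammas (Toeplitz matrix and right-hand side of size 3):
  Gamma_p = [[4.9819, 1.656, 1.7836], [1.656, 4.9819, 1.656], [1.7836, 1.656, 4.9819]]
  r_p     = [1.656, 1.7836, 1.4897]
Written out (R1..R3):
  (R1) 4.9819 phi_1 + 1.656 phi_2 + 1.7836 phi_3 = 1.656
  (R2) 1.656 phi_1 + 4.9819 phi_2 + 1.656 phi_3 = 1.7836
  (R3) 1.7836 phi_1 + 1.656 phi_2 + 4.9819 phi_3 = 1.4897
Gaussian elimination:
  R2 <- R2 - (1.656/4.9819) R1 = R2 - (0.332403) R1:  4.43144 phi_2 + 1.063125 phi_3 = 1.23314
  R3 <- R3 - (1.7836/4.9819) R1 = R3 - (0.358016) R1:  1.063125 phi_2 + 4.343343 phi_3 = 0.896825
  R3 <- R3 - (1.063125/4.43144) R2 = R3 - (0.239905) R2:  4.088293 phi_3 = 0.600989
Back-substitution:
  phi_hat_3 = 0.600989 / 4.088293 = 0.147002
  phi_hat_2 = (1.23314 - (1.063125)(0.147002)) / 4.43144 = 0.243004
  phi_hat_1 = (1.656 - (1.656)(0.243004) - (1.7836)(0.147002)) / 4.9819 = 0.198999
So phi_hat = [0.1990, 0.2430, 0.1470].
Therefore phi_hat_3 = 0.1470.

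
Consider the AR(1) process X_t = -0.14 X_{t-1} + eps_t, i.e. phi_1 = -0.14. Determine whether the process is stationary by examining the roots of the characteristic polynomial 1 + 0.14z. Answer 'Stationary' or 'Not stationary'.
\text{Stationary}

The AR(p) characteristic polynomial is P(z) = 1 + 0.14z.
Stationarity requires all roots to lie outside the unit circle, i.e. |z| > 1 for every root.
This is linear in z: 1 + (0.14) z = 0  =>  z = -1/(0.14) = -7.142857,  |z| = 7.142857.
Moduli of all roots: 7.1429.
All moduli strictly greater than 1? Yes.
Verdict: Stationary.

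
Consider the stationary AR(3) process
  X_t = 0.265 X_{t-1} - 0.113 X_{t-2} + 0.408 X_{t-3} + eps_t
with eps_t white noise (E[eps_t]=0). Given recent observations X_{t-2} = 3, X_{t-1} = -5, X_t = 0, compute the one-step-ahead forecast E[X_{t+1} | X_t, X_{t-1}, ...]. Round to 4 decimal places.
E[X_{t+1} \mid \mathcal F_t] = 1.7890

For an AR(p) model X_t = c + sum_i phi_i X_{t-i} + eps_t, the
one-step-ahead conditional mean is
  E[X_{t+1} | X_t, ...] = c + sum_i phi_i X_{t+1-i}.
Substitute known values:
  E[X_{t+1} | ...] = (0.265) * (0) + (-0.113) * (-5) + (0.408) * (3)
                   = 1.7890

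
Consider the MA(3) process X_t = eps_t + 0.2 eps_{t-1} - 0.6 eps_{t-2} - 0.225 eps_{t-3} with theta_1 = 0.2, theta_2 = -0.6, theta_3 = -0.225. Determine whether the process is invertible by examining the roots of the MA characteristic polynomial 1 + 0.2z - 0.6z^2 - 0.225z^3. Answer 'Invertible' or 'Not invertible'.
\text{Invertible}

The MA(q) characteristic polynomial is P(z) = 1 + 0.2z - 0.6z^2 - 0.225z^3.
Invertibility requires all roots to lie outside the unit circle, i.e. |z| > 1 for every root.
Degree 3: look for a simple real root z0 first, then factor out (1 - z/z0) and solve the remaining quadratic.
Testing z0 = -2: P(-2) = 1 + (0.2)(-2) + (-0.6)(-2)^2 + (-0.225)(-2)^3
  = 1 + (-0.4) + (-2.4) + (1.8) = 0.  So z_0 = -2 is a root, |z_0| = 2.
Divide out the factor (1 + 0.5 z) = (1 - z/z0) (since 1/z0 = -0.5):
  P(z) = (1 + 0.5 z)(1 + (-0.3) z + (-0.45) z^2)
  [check: z-coef -0.3 - (-0.5) = 0.2; z^2-coef -0.45 - (-0.5)(-0.3) = -0.6; z^3-coef -(-0.5)(-0.45) = -0.225.]
Remaining roots from the quadratic factor 1 + (-0.3) z + (-0.45) z^2:
  Set 1 + (-0.3) z + (-0.45) z^2 = 0, i.e. a z^2 + b z + c = 0 with a = -0.45, b = -0.3, c = 1.
  Discriminant D = b^2 - 4ac = (-0.3)^2 - 4*(-0.45)*1 = 0.09 - (-1.8) = 1.89.
  D >= 0, so the roots are real: z = (-b +/- sqrt(D)) / (2a) = (0.3 +/- 1.374773) / (-0.9).
    z_1 = (0.3 + 1.374773) / (-0.9) = -1.8609,   |z_1| = 1.8609.
    z_2 = (0.3 - 1.374773) / (-0.9) = 1.1942,   |z_2| = 1.1942.
Moduli of all roots: 2.0000, 1.8609, 1.1942.
All moduli strictly greater than 1? Yes.
Verdict: Invertible.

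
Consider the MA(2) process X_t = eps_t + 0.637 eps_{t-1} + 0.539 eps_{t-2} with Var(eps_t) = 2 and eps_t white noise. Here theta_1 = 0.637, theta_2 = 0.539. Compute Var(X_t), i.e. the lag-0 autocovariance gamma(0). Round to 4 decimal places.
\gamma(0) = 3.3926

For an MA(q) process X_t = eps_t + sum_i theta_i eps_{t-i} with
Var(eps_t) = sigma^2, the variance is
  gamma(0) = sigma^2 * (1 + sum_i theta_i^2).
  sum_i theta_i^2 = (0.637)^2 + (0.539)^2 = 0.405769 + 0.290521 = 0.69629.
  gamma(0) = 2 * (1 + 0.69629) = 2 * 1.69629 = 3.39258, which rounds to 3.3926.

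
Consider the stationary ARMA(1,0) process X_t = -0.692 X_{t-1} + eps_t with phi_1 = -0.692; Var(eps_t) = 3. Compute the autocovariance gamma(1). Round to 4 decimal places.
\gamma(1) = -3.9836

Multiply the model equation by X_{t-k} and take expectations. With theta_0 = psi_0 = 1 and psi_j the MA(infinity) weights, this gives
  gamma(k) - sum_i phi_i gamma(k-i) = c_k,
  c_k = sigma^2 * sum_{j=k..q} theta_j psi_{j-k}   (c_k = 0 for k > q),
using gamma(-m) = gamma(m).
Pure AR (q = 0): c_0 = sigma^2 = 3, c_k = 0 for k >= 1.
Equations for k = 0 and k = 1 (AR order 1):
  gamma(0) = phi_1 gamma(1) + c_0
  gamma(1) = phi_1 gamma(0) + c_1
Substituting the second into the first: gamma(0) (1 - phi_1^2) = c_0 + phi_1 c_1, so
  gamma(0) = c_0 / (1 - phi_1^2) = 3 / (1 - (-0.692)^2) = 3 / 0.521136 = 5.756655.
  gamma(1) = phi_1 gamma(0) = (-0.692)(5.756655) = -3.983605.
Therefore gamma(1) = -3.9836 (to 4 decimal places).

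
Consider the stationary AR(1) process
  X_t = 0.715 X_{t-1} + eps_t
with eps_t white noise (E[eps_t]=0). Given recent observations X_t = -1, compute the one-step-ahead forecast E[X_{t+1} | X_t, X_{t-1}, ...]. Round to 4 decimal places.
E[X_{t+1} \mid \mathcal F_t] = -0.7150

For an AR(p) model X_t = c + sum_i phi_i X_{t-i} + eps_t, the
one-step-ahead conditional mean is
  E[X_{t+1} | X_t, ...] = c + sum_i phi_i X_{t+1-i}.
Substitute known values:
  E[X_{t+1} | ...] = (0.715) * (-1)
                   = -0.7150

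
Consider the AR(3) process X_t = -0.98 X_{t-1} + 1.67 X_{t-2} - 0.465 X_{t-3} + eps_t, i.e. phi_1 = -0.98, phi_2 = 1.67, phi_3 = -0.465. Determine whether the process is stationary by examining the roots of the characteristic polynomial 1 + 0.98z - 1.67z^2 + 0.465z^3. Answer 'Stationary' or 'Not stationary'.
\text{Not stationary}

The AR(p) characteristic polynomial is P(z) = 1 + 0.98z - 1.67z^2 + 0.465z^3.
Stationarity requires all roots to lie outside the unit circle, i.e. |z| > 1 for every root.
Degree 3: look for a simple real root z0 first, then factor out (1 - z/z0) and solve the remaining quadratic.
Testing z0 = 2: P(2) = 1 + (0.98)(2) + (-1.67)(2)^2 + (0.465)(2)^3
  = 1 + (1.96) + (-6.68) + (3.72) = 0.  So z_0 = 2 is a root, |z_0| = 2.
Divide out the factor (1 - 0.5 z) = (1 - z/z0) (since 1/z0 = 0.5):
  P(z) = (1 - 0.5 z)(1 + (1.48) z + (-0.93) z^2)
  [check: z-coef 1.48 - (0.5) = 0.98; z^2-coef -0.93 - (0.5)(1.48) = -1.67; z^3-coef -(0.5)(-0.93) = 0.465.]
Remaining roots from the quadratic factor 1 + (1.48) z + (-0.93) z^2:
  Set 1 + (1.48) z + (-0.93) z^2 = 0, i.e. a z^2 + b z + c = 0 with a = -0.93, b = 1.48, c = 1.
  Discriminant D = b^2 - 4ac = (1.48)^2 - 4*(-0.93)*1 = 2.1904 - (-3.72) = 5.9104.
  D >= 0, so the roots are real: z = (-b +/- sqrt(D)) / (2a) = (-1.48 +/- 2.431131) / (-1.86).
    z_1 = (-1.48 + 2.431131) / (-1.86) = -0.5114,   |z_1| = 0.5114.
    z_2 = (-1.48 - 2.431131) / (-1.86) = 2.1028,   |z_2| = 2.1028.
Moduli of all roots: 2.0000, 0.5114, 2.1028.
All moduli strictly greater than 1? No.
Verdict: Not stationary.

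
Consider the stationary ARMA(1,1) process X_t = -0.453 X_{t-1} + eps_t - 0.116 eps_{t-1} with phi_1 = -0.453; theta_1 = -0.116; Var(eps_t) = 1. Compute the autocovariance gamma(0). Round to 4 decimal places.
\gamma(0) = 1.4074

Multiply the model equation by X_{t-k} and take expectations. With theta_0 = psi_0 = 1 and psi_j the MA(infinity) weights, this gives
  gamma(k) - sum_i phi_i gamma(k-i) = c_k,
  c_k = sigma^2 * sum_{j=k..q} theta_j psi_{j-k}   (c_k = 0 for k > q),
using gamma(-m) = gamma(m).
psi-weights needed (psi_j = theta_j + sum_i phi_i psi_{j-i}):
  psi_1 = theta_1 + phi_1 = -0.116 + (-0.453) = -0.569
Right-hand sides:
  c_0 = sigma^2 (1 + theta_1 psi_1) = 1 * (1 + (-0.116)(-0.569)) = 1 * 1.066004 = 1.066004
  c_1 = sigma^2 theta_1 = 1 * (-0.116) = -0.116
  c_2 = 0
Equations for k = 0 and k = 1 (AR order 1):
  gamma(0) = phi_1 gamma(1) + c_0
  gamma(1) = phi_1 gamma(0) + c_1
Substituting the second into the first: gamma(0) (1 - phi_1^2) = c_0 + phi_1 c_1, so
  gamma(0) = (c_0 + phi_1 c_1) / (1 - phi_1^2) = (1.066004 + (-0.453)(-0.116)) / (1 - (-0.453)^2) = 1.118552 / 0.794791 = 1.407354.
Therefore gamma(0) = 1.4074 (to 4 decimal places).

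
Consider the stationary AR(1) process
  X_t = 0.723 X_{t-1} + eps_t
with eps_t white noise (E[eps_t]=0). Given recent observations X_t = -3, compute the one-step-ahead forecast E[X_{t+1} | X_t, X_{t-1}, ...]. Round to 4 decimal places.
E[X_{t+1} \mid \mathcal F_t] = -2.1690

For an AR(p) model X_t = c + sum_i phi_i X_{t-i} + eps_t, the
one-step-ahead conditional mean is
  E[X_{t+1} | X_t, ...] = c + sum_i phi_i X_{t+1-i}.
Substitute known values:
  E[X_{t+1} | ...] = (0.723) * (-3)
                   = -2.1690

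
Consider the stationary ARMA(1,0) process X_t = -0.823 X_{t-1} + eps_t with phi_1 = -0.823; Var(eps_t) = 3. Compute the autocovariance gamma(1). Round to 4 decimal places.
\gamma(1) = -7.6518

Multiply the model equation by X_{t-k} and take expectations. With theta_0 = psi_0 = 1 and psi_j the MA(infinity) weights, this gives
  gamma(k) - sum_i phi_i gamma(k-i) = c_k,
  c_k = sigma^2 * sum_{j=k..q} theta_j psi_{j-k}   (c_k = 0 for k > q),
using gamma(-m) = gamma(m).
Pure AR (q = 0): c_0 = sigma^2 = 3, c_k = 0 for k >= 1.
Equations for k = 0 and k = 1 (AR order 1):
  gamma(0) = phi_1 gamma(1) + c_0
  gamma(1) = phi_1 gamma(0) + c_1
Substituting the second into the first: gamma(0) (1 - phi_1^2) = c_0 + phi_1 c_1, so
  gamma(0) = c_0 / (1 - phi_1^2) = 3 / (1 - (-0.823)^2) = 3 / 0.322671 = 9.297396.
  gamma(1) = phi_1 gamma(0) = (-0.823)(9.297396) = -7.651757.
Therefore gamma(1) = -7.6518 (to 4 decimal places).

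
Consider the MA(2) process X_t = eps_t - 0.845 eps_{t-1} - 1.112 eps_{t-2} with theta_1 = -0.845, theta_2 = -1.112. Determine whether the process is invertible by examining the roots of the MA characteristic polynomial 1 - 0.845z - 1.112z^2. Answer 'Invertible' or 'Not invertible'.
\text{Not invertible}

The MA(q) characteristic polynomial is P(z) = 1 - 0.845z - 1.112z^2.
Invertibility requires all roots to lie outside the unit circle, i.e. |z| > 1 for every root.
Set 1 + (-0.845) z + (-1.112) z^2 = 0, i.e. a z^2 + b z + c = 0 with a = -1.112, b = -0.845, c = 1.
Discriminant D = b^2 - 4ac = (-0.845)^2 - 4*(-1.112)*1 = 0.714025 - (-4.448) = 5.162025.
D >= 0, so the roots are real: z = (-b +/- sqrt(D)) / (2a) = (0.845 +/- 2.272009) / (-2.224).
  z_1 = (0.845 + 2.272009) / (-2.224) = -1.4015,   |z_1| = 1.4015.
  z_2 = (0.845 - 2.272009) / (-2.224) = 0.6416,   |z_2| = 0.6416.
Moduli of all roots: 1.4015, 0.6416.
All moduli strictly greater than 1? No.
Verdict: Not invertible.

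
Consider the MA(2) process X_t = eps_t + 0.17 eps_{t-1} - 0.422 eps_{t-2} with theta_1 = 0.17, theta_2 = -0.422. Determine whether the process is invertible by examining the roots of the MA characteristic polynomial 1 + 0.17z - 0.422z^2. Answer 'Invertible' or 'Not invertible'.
\text{Invertible}

The MA(q) characteristic polynomial is P(z) = 1 + 0.17z - 0.422z^2.
Invertibility requires all roots to lie outside the unit circle, i.e. |z| > 1 for every root.
Set 1 + (0.17) z + (-0.422) z^2 = 0, i.e. a z^2 + b z + c = 0 with a = -0.422, b = 0.17, c = 1.
Discriminant D = b^2 - 4ac = (0.17)^2 - 4*(-0.422)*1 = 0.0289 - (-1.688) = 1.7169.
D >= 0, so the roots are real: z = (-b +/- sqrt(D)) / (2a) = (-0.17 +/- 1.310305) / (-0.844).
  z_1 = (-0.17 + 1.310305) / (-0.844) = -1.3511,   |z_1| = 1.3511.
  z_2 = (-0.17 - 1.310305) / (-0.844) = 1.7539,   |z_2| = 1.7539.
Moduli of all roots: 1.3511, 1.7539.
All moduli strictly greater than 1? Yes.
Verdict: Invertible.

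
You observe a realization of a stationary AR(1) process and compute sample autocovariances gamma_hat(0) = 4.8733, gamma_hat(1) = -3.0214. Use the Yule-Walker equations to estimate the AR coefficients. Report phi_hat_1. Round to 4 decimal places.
\hat\phi_{1} = -0.6200

The Yule-Walker equations for an AR(p) process read, in matrix form,
  Gamma_p phi = r_p,   with   (Gamma_p)_{ij} = gamma(|i - j|),
                       (r_p)_i = gamma(i),   i,j = 1..p.
Substitute the sample gammas (Toeplitz matrix and right-hand side of size 1):
  Gamma_p = [[4.8733]]
  r_p     = [-3.0214]
With p = 1 this is the single equation gamma(0) phi_1 = gamma(1):
  phi_hat_1 = gamma(1) / gamma(0) = -3.0214 / 4.8733 = -0.6200.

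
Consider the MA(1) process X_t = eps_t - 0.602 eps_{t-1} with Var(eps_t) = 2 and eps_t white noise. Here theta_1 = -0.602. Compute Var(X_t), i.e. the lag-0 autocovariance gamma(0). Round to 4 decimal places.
\gamma(0) = 2.7248

For an MA(q) process X_t = eps_t + sum_i theta_i eps_{t-i} with
Var(eps_t) = sigma^2, the variance is
  gamma(0) = sigma^2 * (1 + sum_i theta_i^2).
  sum_i theta_i^2 = (-0.602)^2 = 0.362404.
  gamma(0) = 2 * (1 + 0.362404) = 2 * 1.362404 = 2.724808, which rounds to 2.7248.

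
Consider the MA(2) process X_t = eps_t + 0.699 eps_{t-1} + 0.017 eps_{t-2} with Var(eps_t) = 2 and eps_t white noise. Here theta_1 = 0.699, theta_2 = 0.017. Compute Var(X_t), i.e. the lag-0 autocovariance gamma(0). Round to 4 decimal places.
\gamma(0) = 2.9778

For an MA(q) process X_t = eps_t + sum_i theta_i eps_{t-i} with
Var(eps_t) = sigma^2, the variance is
  gamma(0) = sigma^2 * (1 + sum_i theta_i^2).
  sum_i theta_i^2 = (0.699)^2 + (0.017)^2 = 0.488601 + 0.000289 = 0.48889.
  gamma(0) = 2 * (1 + 0.48889) = 2 * 1.48889 = 2.97778, which rounds to 2.9778.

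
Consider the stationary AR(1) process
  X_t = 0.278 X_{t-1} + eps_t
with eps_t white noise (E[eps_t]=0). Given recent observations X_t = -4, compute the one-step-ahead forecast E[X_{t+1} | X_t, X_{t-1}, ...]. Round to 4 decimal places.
E[X_{t+1} \mid \mathcal F_t] = -1.1120

For an AR(p) model X_t = c + sum_i phi_i X_{t-i} + eps_t, the
one-step-ahead conditional mean is
  E[X_{t+1} | X_t, ...] = c + sum_i phi_i X_{t+1-i}.
Substitute known values:
  E[X_{t+1} | ...] = (0.278) * (-4)
                   = -1.1120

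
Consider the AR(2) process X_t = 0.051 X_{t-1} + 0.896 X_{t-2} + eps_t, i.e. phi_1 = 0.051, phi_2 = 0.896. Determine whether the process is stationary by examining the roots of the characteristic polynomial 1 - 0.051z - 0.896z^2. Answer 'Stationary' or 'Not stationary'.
\text{Stationary}

The AR(p) characteristic polynomial is P(z) = 1 - 0.051z - 0.896z^2.
Stationarity requires all roots to lie outside the unit circle, i.e. |z| > 1 for every root.
Set 1 + (-0.051) z + (-0.896) z^2 = 0, i.e. a z^2 + b z + c = 0 with a = -0.896, b = -0.051, c = 1.
Discriminant D = b^2 - 4ac = (-0.051)^2 - 4*(-0.896)*1 = 0.002601 - (-3.584) = 3.586601.
D >= 0, so the roots are real: z = (-b +/- sqrt(D)) / (2a) = (0.051 +/- 1.893832) / (-1.792).
  z_1 = (0.051 + 1.893832) / (-1.792) = -1.0853,   |z_1| = 1.0853.
  z_2 = (0.051 - 1.893832) / (-1.792) = 1.0284,   |z_2| = 1.0284.
Moduli of all roots: 1.0853, 1.0284.
All moduli strictly greater than 1? Yes.
Verdict: Stationary.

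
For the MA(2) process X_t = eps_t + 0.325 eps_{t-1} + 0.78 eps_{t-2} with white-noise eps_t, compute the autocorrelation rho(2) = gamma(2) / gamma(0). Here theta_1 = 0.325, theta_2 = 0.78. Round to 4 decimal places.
\rho(2) = 0.4551

For an MA(q) process with theta_0 = 1, the autocovariance is
  gamma(k) = sigma^2 * sum_{i=0..q-k} theta_i * theta_{i+k},
and rho(k) = gamma(k) / gamma(0). Sigma^2 cancels.
  numerator   = (1)*(0.78) = 0.78.
  denominator = (1)^2 + (0.325)^2 + (0.78)^2 = 1.714025.
  rho(2) = 0.78 / 1.714025 = 0.4551.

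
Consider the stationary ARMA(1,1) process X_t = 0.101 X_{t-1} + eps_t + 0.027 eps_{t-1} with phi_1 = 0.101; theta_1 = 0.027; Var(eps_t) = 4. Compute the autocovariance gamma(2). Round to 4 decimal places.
\gamma(2) = 0.0524

Multiply the model equation by X_{t-k} and take expectations. With theta_0 = psi_0 = 1 and psi_j the MA(infinity) weights, this gives
  gamma(k) - sum_i phi_i gamma(k-i) = c_k,
  c_k = sigma^2 * sum_{j=k..q} theta_j psi_{j-k}   (c_k = 0 for k > q),
using gamma(-m) = gamma(m).
psi-weights needed (psi_j = theta_j + sum_i phi_i psi_{j-i}):
  psi_1 = theta_1 + phi_1 = 0.027 + (0.101) = 0.128
Right-hand sides:
  c_0 = sigma^2 (1 + theta_1 psi_1) = 4 * (1 + (0.027)(0.128)) = 4 * 1.003456 = 4.013824
  c_1 = sigma^2 theta_1 = 4 * (0.027) = 0.108
  c_2 = 0
Equations for k = 0 and k = 1 (AR order 1):
  gamma(0) = phi_1 gamma(1) + c_0
  gamma(1) = phi_1 gamma(0) + c_1
Substituting the second into the first: gamma(0) (1 - phi_1^2) = c_0 + phi_1 c_1, so
  gamma(0) = (c_0 + phi_1 c_1) / (1 - phi_1^2) = (4.013824 + (0.101)(0.108)) / (1 - (0.101)^2) = 4.024732 / 0.989799 = 4.066211.
  gamma(1) = phi_1 gamma(0) + c_1 = (0.101)(4.066211) + (0.108) = 0.518687.
For k = 2 (> q): gamma(2) = phi_1 gamma(1) = (0.101)(0.518687) = 0.052387.
Therefore gamma(2) = 0.0524 (to 4 decimal places).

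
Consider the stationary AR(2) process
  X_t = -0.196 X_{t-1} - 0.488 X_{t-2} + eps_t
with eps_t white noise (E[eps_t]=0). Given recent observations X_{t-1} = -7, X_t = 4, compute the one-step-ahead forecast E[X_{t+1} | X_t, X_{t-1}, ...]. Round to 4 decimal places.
E[X_{t+1} \mid \mathcal F_t] = 2.6320

For an AR(p) model X_t = c + sum_i phi_i X_{t-i} + eps_t, the
one-step-ahead conditional mean is
  E[X_{t+1} | X_t, ...] = c + sum_i phi_i X_{t+1-i}.
Substitute known values:
  E[X_{t+1} | ...] = (-0.196) * (4) + (-0.488) * (-7)
                   = 2.6320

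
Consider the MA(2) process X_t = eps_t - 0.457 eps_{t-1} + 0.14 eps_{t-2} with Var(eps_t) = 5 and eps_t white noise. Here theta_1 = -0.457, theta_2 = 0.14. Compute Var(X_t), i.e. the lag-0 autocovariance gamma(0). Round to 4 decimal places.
\gamma(0) = 6.1422

For an MA(q) process X_t = eps_t + sum_i theta_i eps_{t-i} with
Var(eps_t) = sigma^2, the variance is
  gamma(0) = sigma^2 * (1 + sum_i theta_i^2).
  sum_i theta_i^2 = (-0.457)^2 + (0.14)^2 = 0.208849 + 0.0196 = 0.228449.
  gamma(0) = 5 * (1 + 0.228449) = 5 * 1.228449 = 6.142245, which rounds to 6.1422.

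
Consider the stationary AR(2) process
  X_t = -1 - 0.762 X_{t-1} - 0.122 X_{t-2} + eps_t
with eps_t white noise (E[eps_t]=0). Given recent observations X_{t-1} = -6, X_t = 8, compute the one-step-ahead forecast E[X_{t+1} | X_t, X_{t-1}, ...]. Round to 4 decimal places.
E[X_{t+1} \mid \mathcal F_t] = -6.3640

For an AR(p) model X_t = c + sum_i phi_i X_{t-i} + eps_t, the
one-step-ahead conditional mean is
  E[X_{t+1} | X_t, ...] = c + sum_i phi_i X_{t+1-i}.
Substitute known values:
  E[X_{t+1} | ...] = -1 + (-0.762) * (8) + (-0.122) * (-6)
                   = -6.3640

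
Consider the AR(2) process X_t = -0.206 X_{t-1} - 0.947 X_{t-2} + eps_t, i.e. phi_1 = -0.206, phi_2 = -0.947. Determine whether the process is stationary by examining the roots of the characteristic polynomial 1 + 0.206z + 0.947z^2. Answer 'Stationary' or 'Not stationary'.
\text{Stationary}

The AR(p) characteristic polynomial is P(z) = 1 + 0.206z + 0.947z^2.
Stationarity requires all roots to lie outside the unit circle, i.e. |z| > 1 for every root.
Set 1 + (0.206) z + (0.947) z^2 = 0, i.e. a z^2 + b z + c = 0 with a = 0.947, b = 0.206, c = 1.
Discriminant D = b^2 - 4ac = (0.206)^2 - 4*(0.947)*1 = 0.042436 - (3.788) = -3.745564.
D < 0, so the roots are the complex-conjugate pair z = (-b +/- i sqrt(-D)) / (2a) = -0.1088 +/- 1.0218i.
For a conjugate pair |z|^2 = z * conj(z) = (product of roots) = c/a = 1/(0.947) = 1.055966, so |z| = sqrt(1.055966) = 1.0276 for both roots.
Moduli of all roots: 1.0276, 1.0276.
All moduli strictly greater than 1? Yes.
Verdict: Stationary.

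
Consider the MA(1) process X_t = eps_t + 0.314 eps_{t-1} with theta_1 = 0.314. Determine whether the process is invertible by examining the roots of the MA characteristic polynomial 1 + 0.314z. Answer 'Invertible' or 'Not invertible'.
\text{Invertible}

The MA(q) characteristic polynomial is P(z) = 1 + 0.314z.
Invertibility requires all roots to lie outside the unit circle, i.e. |z| > 1 for every root.
This is linear in z: 1 + (0.314) z = 0  =>  z = -1/(0.314) = -3.184713,  |z| = 3.184713.
Moduli of all roots: 3.1847.
All moduli strictly greater than 1? Yes.
Verdict: Invertible.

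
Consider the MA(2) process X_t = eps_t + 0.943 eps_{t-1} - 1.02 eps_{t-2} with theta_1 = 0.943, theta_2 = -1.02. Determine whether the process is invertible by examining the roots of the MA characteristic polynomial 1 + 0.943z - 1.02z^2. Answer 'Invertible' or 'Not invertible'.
\text{Not invertible}

The MA(q) characteristic polynomial is P(z) = 1 + 0.943z - 1.02z^2.
Invertibility requires all roots to lie outside the unit circle, i.e. |z| > 1 for every root.
Set 1 + (0.943) z + (-1.02) z^2 = 0, i.e. a z^2 + b z + c = 0 with a = -1.02, b = 0.943, c = 1.
Discriminant D = b^2 - 4ac = (0.943)^2 - 4*(-1.02)*1 = 0.889249 - (-4.08) = 4.969249.
D >= 0, so the roots are real: z = (-b +/- sqrt(D)) / (2a) = (-0.943 +/- 2.229181) / (-2.04).
  z_1 = (-0.943 + 2.229181) / (-2.04) = -0.6305,   |z_1| = 0.6305.
  z_2 = (-0.943 - 2.229181) / (-2.04) = 1.555,   |z_2| = 1.555.
Moduli of all roots: 0.6305, 1.5550.
All moduli strictly greater than 1? No.
Verdict: Not invertible.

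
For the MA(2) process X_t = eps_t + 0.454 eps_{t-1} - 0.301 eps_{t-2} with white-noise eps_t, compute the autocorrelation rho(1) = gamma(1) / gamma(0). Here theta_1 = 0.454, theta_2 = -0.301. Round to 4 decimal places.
\rho(1) = 0.2447

For an MA(q) process with theta_0 = 1, the autocovariance is
  gamma(k) = sigma^2 * sum_{i=0..q-k} theta_i * theta_{i+k},
and rho(k) = gamma(k) / gamma(0). Sigma^2 cancels.
  numerator   = (1)*(0.454) + (0.454)*(-0.301) = 0.317346.
  denominator = (1)^2 + (0.454)^2 + (-0.301)^2 = 1.296717.
  rho(1) = 0.317346 / 1.296717 = 0.2447.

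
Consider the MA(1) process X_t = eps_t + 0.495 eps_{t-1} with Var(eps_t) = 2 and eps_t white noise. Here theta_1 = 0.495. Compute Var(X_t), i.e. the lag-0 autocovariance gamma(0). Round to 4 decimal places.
\gamma(0) = 2.4901

For an MA(q) process X_t = eps_t + sum_i theta_i eps_{t-i} with
Var(eps_t) = sigma^2, the variance is
  gamma(0) = sigma^2 * (1 + sum_i theta_i^2).
  sum_i theta_i^2 = (0.495)^2 = 0.245025.
  gamma(0) = 2 * (1 + 0.245025) = 2 * 1.245025 = 2.49005, which rounds to 2.4901.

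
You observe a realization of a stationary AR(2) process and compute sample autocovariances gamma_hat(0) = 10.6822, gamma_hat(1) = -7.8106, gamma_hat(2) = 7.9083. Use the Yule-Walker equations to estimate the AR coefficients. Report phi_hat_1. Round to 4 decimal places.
\hat\phi_{1} = -0.4080

The Yule-Walker equations for an AR(p) process read, in matrix form,
  Gamma_p phi = r_p,   with   (Gamma_p)_{ij} = gamma(|i - j|),
                       (r_p)_i = gamma(i),   i,j = 1..p.
Substitute the sample gammas (Toeplitz matrix and right-hand side of size 2):
  Gamma_p = [[10.6822, -7.8106], [-7.8106, 10.6822]]
  r_p     = [-7.8106, 7.9083]
Written out:
  10.6822 phi_1 - 7.8106 phi_2 = -7.8106
  -7.8106 phi_1 + 10.6822 phi_2 = 7.9083
Solve by Cramer's rule:
  det = gamma(0)^2 - gamma(1)^2 = (10.6822)^2 - (-7.8106)^2 = 114.10939684 - 61.00547236 = 53.10392448
  phi_hat_1 = [gamma(1) gamma(0) - gamma(1) gamma(2)] / det = [(-7.8106)(10.6822) - (-7.8106)(7.9083)] / 53.10392448 = -21.66582334 / 53.10392448 = -0.408
  phi_hat_2 = [gamma(0) gamma(2) - gamma(1)^2] / det = [(10.6822)(7.9083) - (-7.8106)^2] / 53.10392448 = 23.4725699 / 53.10392448 = 0.442
So phi_hat = [-0.4080, 0.4420].
Therefore phi_hat_1 = -0.4080.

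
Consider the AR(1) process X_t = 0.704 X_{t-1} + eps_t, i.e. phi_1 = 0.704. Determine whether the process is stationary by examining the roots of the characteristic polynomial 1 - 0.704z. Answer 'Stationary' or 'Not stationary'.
\text{Stationary}

The AR(p) characteristic polynomial is P(z) = 1 - 0.704z.
Stationarity requires all roots to lie outside the unit circle, i.e. |z| > 1 for every root.
This is linear in z: 1 + (-0.704) z = 0  =>  z = -1/(-0.704) = 1.420455,  |z| = 1.420455.
Moduli of all roots: 1.4205.
All moduli strictly greater than 1? Yes.
Verdict: Stationary.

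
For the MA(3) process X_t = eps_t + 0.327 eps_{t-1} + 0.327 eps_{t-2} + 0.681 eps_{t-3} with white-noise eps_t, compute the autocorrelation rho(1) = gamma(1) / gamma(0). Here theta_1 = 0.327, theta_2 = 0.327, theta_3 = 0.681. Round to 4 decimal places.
\rho(1) = 0.3914

For an MA(q) process with theta_0 = 1, the autocovariance is
  gamma(k) = sigma^2 * sum_{i=0..q-k} theta_i * theta_{i+k},
and rho(k) = gamma(k) / gamma(0). Sigma^2 cancels.
  numerator   = (1)*(0.327) + (0.327)*(0.327) + (0.327)*(0.681) = 0.656616.
  denominator = (1)^2 + (0.327)^2 + (0.327)^2 + (0.681)^2 = 1.677619.
  rho(1) = 0.656616 / 1.677619 = 0.3914.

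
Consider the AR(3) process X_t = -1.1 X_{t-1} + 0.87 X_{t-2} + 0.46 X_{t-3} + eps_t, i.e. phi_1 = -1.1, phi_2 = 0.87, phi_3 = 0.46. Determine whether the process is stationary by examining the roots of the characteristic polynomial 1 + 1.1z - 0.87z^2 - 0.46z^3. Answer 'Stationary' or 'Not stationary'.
\text{Not stationary}

The AR(p) characteristic polynomial is P(z) = 1 + 1.1z - 0.87z^2 - 0.46z^3.
Stationarity requires all roots to lie outside the unit circle, i.e. |z| > 1 for every root.
Degree 3: look for a simple real root z0 first, then factor out (1 - z/z0) and solve the remaining quadratic.
Testing z0 = -2.5: P(-2.5) = 1 + (1.1)(-2.5) + (-0.87)(-2.5)^2 + (-0.46)(-2.5)^3
  = 1 + (-2.75) + (-5.4375) + (7.1875) = 0.  So z_0 = -2.5 is a root, |z_0| = 2.5.
Divide out the factor (1 + 0.4 z) = (1 - z/z0) (since 1/z0 = -0.4):
  P(z) = (1 + 0.4 z)(1 + (0.7) z + (-1.15) z^2)
  [check: z-coef 0.7 - (-0.4) = 1.1; z^2-coef -1.15 - (-0.4)(0.7) = -0.87; z^3-coef -(-0.4)(-1.15) = -0.46.]
Remaining roots from the quadratic factor 1 + (0.7) z + (-1.15) z^2:
  Set 1 + (0.7) z + (-1.15) z^2 = 0, i.e. a z^2 + b z + c = 0 with a = -1.15, b = 0.7, c = 1.
  Discriminant D = b^2 - 4ac = (0.7)^2 - 4*(-1.15)*1 = 0.49 - (-4.6) = 5.09.
  D >= 0, so the roots are real: z = (-b +/- sqrt(D)) / (2a) = (-0.7 +/- 2.256103) / (-2.3).
    z_1 = (-0.7 + 2.256103) / (-2.3) = -0.6766,   |z_1| = 0.6766.
    z_2 = (-0.7 - 2.256103) / (-2.3) = 1.2853,   |z_2| = 1.2853.
Moduli of all roots: 2.5000, 0.6766, 1.2853.
All moduli strictly greater than 1? No.
Verdict: Not stationary.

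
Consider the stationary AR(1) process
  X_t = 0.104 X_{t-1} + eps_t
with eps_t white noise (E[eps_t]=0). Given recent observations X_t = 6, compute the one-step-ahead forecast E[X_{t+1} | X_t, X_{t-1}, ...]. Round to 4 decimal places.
E[X_{t+1} \mid \mathcal F_t] = 0.6240

For an AR(p) model X_t = c + sum_i phi_i X_{t-i} + eps_t, the
one-step-ahead conditional mean is
  E[X_{t+1} | X_t, ...] = c + sum_i phi_i X_{t+1-i}.
Substitute known values:
  E[X_{t+1} | ...] = (0.104) * (6)
                   = 0.6240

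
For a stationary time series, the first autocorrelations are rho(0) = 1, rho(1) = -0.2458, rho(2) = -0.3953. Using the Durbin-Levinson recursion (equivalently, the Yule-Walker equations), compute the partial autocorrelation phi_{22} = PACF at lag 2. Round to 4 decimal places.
\phi_{22} = -0.4850

The PACF at lag k is phi_{kk}, the last component of the solution
to the Yule-Walker system G_k phi = r_k where
  (G_k)_{ij} = rho(|i - j|), (r_k)_i = rho(i), i,j = 1..k.
Equivalently, Durbin-Levinson gives phi_{kk} iteratively:
  phi_{11} = rho(1)
  phi_{kk} = [rho(k) - sum_{j=1..k-1} phi_{k-1,j} rho(k-j)]
            / [1 - sum_{j=1..k-1} phi_{k-1,j} rho(j)],
  phi_{k,j} = phi_{k-1,j} - phi_{kk} phi_{k-1,k-j},  j = 1..k-1.
Step k = 1:
  phi_11 = rho(1) = -0.2458.
Step k = 2:
  phi_22 = [rho(2) - phi_11 rho(1)] / [1 - phi_11 rho(1)] = [-0.3953 - (-0.2458)(-0.2458)] / [1 - (-0.2458)(-0.2458)]
         = -0.45571764 / 0.93958236 = -0.485.
Therefore phi_{22} = -0.4850.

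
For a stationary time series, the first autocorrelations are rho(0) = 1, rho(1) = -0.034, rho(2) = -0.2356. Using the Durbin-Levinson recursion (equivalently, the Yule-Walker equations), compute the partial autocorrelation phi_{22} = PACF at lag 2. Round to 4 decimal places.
\phi_{22} = -0.2370

The PACF at lag k is phi_{kk}, the last component of the solution
to the Yule-Walker system G_k phi = r_k where
  (G_k)_{ij} = rho(|i - j|), (r_k)_i = rho(i), i,j = 1..k.
Equivalently, Durbin-Levinson gives phi_{kk} iteratively:
  phi_{11} = rho(1)
  phi_{kk} = [rho(k) - sum_{j=1..k-1} phi_{k-1,j} rho(k-j)]
            / [1 - sum_{j=1..k-1} phi_{k-1,j} rho(j)],
  phi_{k,j} = phi_{k-1,j} - phi_{kk} phi_{k-1,k-j},  j = 1..k-1.
Step k = 1:
  phi_11 = rho(1) = -0.034.
Step k = 2:
  phi_22 = [rho(2) - phi_11 rho(1)] / [1 - phi_11 rho(1)] = [-0.2356 - (-0.034)(-0.034)] / [1 - (-0.034)(-0.034)]
         = -0.236756 / 0.998844 = -0.237.
Therefore phi_{22} = -0.2370.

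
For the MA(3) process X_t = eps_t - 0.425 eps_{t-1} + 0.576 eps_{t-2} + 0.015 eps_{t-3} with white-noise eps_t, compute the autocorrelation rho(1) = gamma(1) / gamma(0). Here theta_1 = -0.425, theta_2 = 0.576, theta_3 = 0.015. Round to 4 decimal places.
\rho(1) = -0.4371

For an MA(q) process with theta_0 = 1, the autocovariance is
  gamma(k) = sigma^2 * sum_{i=0..q-k} theta_i * theta_{i+k},
and rho(k) = gamma(k) / gamma(0). Sigma^2 cancels.
  numerator   = (1)*(-0.425) + (-0.425)*(0.576) + (0.576)*(0.015) = -0.66116.
  denominator = (1)^2 + (-0.425)^2 + (0.576)^2 + (0.015)^2 = 1.512626.
  rho(1) = -0.66116 / 1.512626 = -0.4371.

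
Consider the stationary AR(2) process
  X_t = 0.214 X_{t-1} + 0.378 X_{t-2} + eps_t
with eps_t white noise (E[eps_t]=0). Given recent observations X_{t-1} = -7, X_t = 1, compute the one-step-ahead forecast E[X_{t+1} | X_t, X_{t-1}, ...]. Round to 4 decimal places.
E[X_{t+1} \mid \mathcal F_t] = -2.4320

For an AR(p) model X_t = c + sum_i phi_i X_{t-i} + eps_t, the
one-step-ahead conditional mean is
  E[X_{t+1} | X_t, ...] = c + sum_i phi_i X_{t+1-i}.
Substitute known values:
  E[X_{t+1} | ...] = (0.214) * (1) + (0.378) * (-7)
                   = -2.4320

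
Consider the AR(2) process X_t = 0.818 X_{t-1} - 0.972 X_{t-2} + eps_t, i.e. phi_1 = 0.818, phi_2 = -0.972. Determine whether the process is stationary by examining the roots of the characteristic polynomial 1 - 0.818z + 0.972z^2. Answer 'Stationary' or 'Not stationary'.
\text{Stationary}

The AR(p) characteristic polynomial is P(z) = 1 - 0.818z + 0.972z^2.
Stationarity requires all roots to lie outside the unit circle, i.e. |z| > 1 for every root.
Set 1 + (-0.818) z + (0.972) z^2 = 0, i.e. a z^2 + b z + c = 0 with a = 0.972, b = -0.818, c = 1.
Discriminant D = b^2 - 4ac = (-0.818)^2 - 4*(0.972)*1 = 0.669124 - (3.888) = -3.218876.
D < 0, so the roots are the complex-conjugate pair z = (-b +/- i sqrt(-D)) / (2a) = 0.4208 +/- 0.9229i.
For a conjugate pair |z|^2 = z * conj(z) = (product of roots) = c/a = 1/(0.972) = 1.028807, so |z| = sqrt(1.028807) = 1.0143 for both roots.
Moduli of all roots: 1.0143, 1.0143.
All moduli strictly greater than 1? Yes.
Verdict: Stationary.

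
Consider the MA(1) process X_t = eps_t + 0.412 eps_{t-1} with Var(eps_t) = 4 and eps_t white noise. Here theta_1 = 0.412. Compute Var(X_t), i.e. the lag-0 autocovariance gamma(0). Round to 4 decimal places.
\gamma(0) = 4.6790

For an MA(q) process X_t = eps_t + sum_i theta_i eps_{t-i} with
Var(eps_t) = sigma^2, the variance is
  gamma(0) = sigma^2 * (1 + sum_i theta_i^2).
  sum_i theta_i^2 = (0.412)^2 = 0.169744.
  gamma(0) = 4 * (1 + 0.169744) = 4 * 1.169744 = 4.678976, which rounds to 4.6790.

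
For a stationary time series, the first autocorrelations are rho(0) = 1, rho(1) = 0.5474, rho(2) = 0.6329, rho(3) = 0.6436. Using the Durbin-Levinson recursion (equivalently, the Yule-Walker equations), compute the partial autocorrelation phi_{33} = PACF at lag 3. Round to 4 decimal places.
\phi_{33} = 0.3720

The PACF at lag k is phi_{kk}, the last component of the solution
to the Yule-Walker system G_k phi = r_k where
  (G_k)_{ij} = rho(|i - j|), (r_k)_i = rho(i), i,j = 1..k.
Equivalently, Durbin-Levinson gives phi_{kk} iteratively:
  phi_{11} = rho(1)
  phi_{kk} = [rho(k) - sum_{j=1..k-1} phi_{k-1,j} rho(k-j)]
            / [1 - sum_{j=1..k-1} phi_{k-1,j} rho(j)],
  phi_{k,j} = phi_{k-1,j} - phi_{kk} phi_{k-1,k-j},  j = 1..k-1.
Step k = 1:
  phi_11 = rho(1) = 0.5474.
Step k = 2:
  phi_22 = [rho(2) - phi_11 rho(1)] / [1 - phi_11 rho(1)] = [0.6329 - (0.5474)(0.5474)] / [1 - (0.5474)(0.5474)]
         = 0.33325324 / 0.70035324 = 0.475836.
  Update: phi_21 = phi_11 - phi_22 phi_11 = 0.5474 - (0.475836)(0.5474) = 0.286927.
Step k = 3:
  phi_33 = [rho(3) - phi_21 rho(2) - phi_22 rho(1)] / [1 - phi_21 rho(1) - phi_22 rho(2)]
    numerator   = 0.6436 - (0.286927)(0.6329) - (0.475836)(0.5474) = 0.20153105
    denominator = 1 - (0.286927)(0.5474) - (0.475836)(0.6329) = 0.54177937
  phi_33 = 0.20153105 / 0.54177937 = 0.372.
Therefore phi_{33} = 0.3720.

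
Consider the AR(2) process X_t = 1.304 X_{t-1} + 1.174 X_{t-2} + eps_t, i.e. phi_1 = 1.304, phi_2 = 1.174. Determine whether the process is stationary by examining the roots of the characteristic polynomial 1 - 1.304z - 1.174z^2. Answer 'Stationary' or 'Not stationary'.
\text{Not stationary}

The AR(p) characteristic polynomial is P(z) = 1 - 1.304z - 1.174z^2.
Stationarity requires all roots to lie outside the unit circle, i.e. |z| > 1 for every root.
Set 1 + (-1.304) z + (-1.174) z^2 = 0, i.e. a z^2 + b z + c = 0 with a = -1.174, b = -1.304, c = 1.
Discriminant D = b^2 - 4ac = (-1.304)^2 - 4*(-1.174)*1 = 1.700416 - (-4.696) = 6.396416.
D >= 0, so the roots are real: z = (-b +/- sqrt(D)) / (2a) = (1.304 +/- 2.529114) / (-2.348).
  z_1 = (1.304 + 2.529114) / (-2.348) = -1.6325,   |z_1| = 1.6325.
  z_2 = (1.304 - 2.529114) / (-2.348) = 0.5218,   |z_2| = 0.5218.
Moduli of all roots: 1.6325, 0.5218.
All moduli strictly greater than 1? No.
Verdict: Not stationary.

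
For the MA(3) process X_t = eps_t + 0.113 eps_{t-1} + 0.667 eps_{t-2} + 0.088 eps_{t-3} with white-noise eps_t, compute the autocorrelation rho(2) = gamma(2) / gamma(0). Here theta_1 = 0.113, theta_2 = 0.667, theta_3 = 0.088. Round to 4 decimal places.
\rho(2) = 0.4620

For an MA(q) process with theta_0 = 1, the autocovariance is
  gamma(k) = sigma^2 * sum_{i=0..q-k} theta_i * theta_{i+k},
and rho(k) = gamma(k) / gamma(0). Sigma^2 cancels.
  numerator   = (1)*(0.667) + (0.113)*(0.088) = 0.676944.
  denominator = (1)^2 + (0.113)^2 + (0.667)^2 + (0.088)^2 = 1.465402.
  rho(2) = 0.676944 / 1.465402 = 0.4620.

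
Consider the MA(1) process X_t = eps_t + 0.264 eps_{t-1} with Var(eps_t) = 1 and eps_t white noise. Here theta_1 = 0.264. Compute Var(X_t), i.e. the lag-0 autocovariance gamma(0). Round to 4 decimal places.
\gamma(0) = 1.0697

For an MA(q) process X_t = eps_t + sum_i theta_i eps_{t-i} with
Var(eps_t) = sigma^2, the variance is
  gamma(0) = sigma^2 * (1 + sum_i theta_i^2).
  sum_i theta_i^2 = (0.264)^2 = 0.069696.
  gamma(0) = 1 * (1 + 0.069696) = 1 * 1.069696 = 1.069696, which rounds to 1.0697.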